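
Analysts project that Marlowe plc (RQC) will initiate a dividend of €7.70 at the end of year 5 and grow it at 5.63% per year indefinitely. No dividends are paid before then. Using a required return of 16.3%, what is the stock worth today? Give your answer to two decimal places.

€39.45

Deferred-dividend DDM. At t=4 the remaining stream is a growing perpetuity with first payment D_5 = 7.70.
V_4 = D_5/(r−g) = 7.70/(0.163−0.0563) = 72.1649
P₀ = V_4/(1+r)^4 = 72.1649/(1+0.163)^4 = 39.4464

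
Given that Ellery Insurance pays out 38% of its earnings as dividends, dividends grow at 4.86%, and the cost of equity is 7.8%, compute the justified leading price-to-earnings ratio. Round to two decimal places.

Justified leading P/E = b/(r−g) = 0.38/(0.078−0.0486) = 12.9252

12.93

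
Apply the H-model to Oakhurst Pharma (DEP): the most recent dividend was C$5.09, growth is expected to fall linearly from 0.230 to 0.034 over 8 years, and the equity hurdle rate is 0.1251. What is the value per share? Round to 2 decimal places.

C$101.58

H-model: P₀ = D₀[(1+g_L) + H(g_S−g_L)]/(r−g_L), with H = 8/2 = 4.
P₀ = 5.09 × [(1+0.034) + 4×(0.23−0.034)] / (0.1251−0.034)
   = 5.09 × 1.8180 / 0.0911 = 101.5765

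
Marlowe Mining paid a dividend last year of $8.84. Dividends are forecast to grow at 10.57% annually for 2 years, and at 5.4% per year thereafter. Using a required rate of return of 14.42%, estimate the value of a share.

$113.26

Two-stage DDM. Project D₁…D_2 at 0.1057, terminal growth 0.054, discount at r = 0.1442.
D_1 = 9.7744
D_2 = 10.8075
Terminal value at t=2: TV = D_3/(r−g) = 11.3911/(0.1442−0.054) = 126.2877
P₀ = 9.7744/(1+0.1442)^1 + 10.8075/(1+0.1442)^2 + 126.2877/(1+0.1442)^2 = 113.2598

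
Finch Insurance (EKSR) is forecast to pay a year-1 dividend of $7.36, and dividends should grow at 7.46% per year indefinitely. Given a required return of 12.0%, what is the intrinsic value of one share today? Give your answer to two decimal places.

Gordon growth model: P₀ = D₁/(r − g), with D₁ = 7.36 given directly.
P₀ = 7.3600 / (0.12 − 0.0746) = 7.3600 / 0.0454 = 162.1145

$162.11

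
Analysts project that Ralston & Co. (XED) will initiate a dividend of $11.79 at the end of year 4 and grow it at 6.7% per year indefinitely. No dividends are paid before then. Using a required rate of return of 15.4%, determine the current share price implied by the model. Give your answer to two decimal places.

$88.18

Deferred-dividend DDM. At t=3 the remaining stream is a growing perpetuity with first payment D_4 = 11.79.
V_3 = D_4/(r−g) = 11.79/(0.154−0.067) = 135.5172
P₀ = V_3/(1+r)^3 = 135.5172/(1+0.154)^3 = 88.1814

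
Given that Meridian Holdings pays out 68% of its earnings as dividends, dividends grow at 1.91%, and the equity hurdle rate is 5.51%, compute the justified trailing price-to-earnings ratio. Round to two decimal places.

Justified trailing P/E = b(1+g)/(r−g) = 0.68×(1+0.0191)/(0.0551−0.0191) = 19.2497

19.25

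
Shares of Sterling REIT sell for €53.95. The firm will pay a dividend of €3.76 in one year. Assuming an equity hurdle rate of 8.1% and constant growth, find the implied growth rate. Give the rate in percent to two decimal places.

From P₀ = D₁/(r − g), the implied growth is g = r − D₁/P₀.
g = 0.081 − 3.76/53.95 = 0.081 − 0.06969 = 0.01131

1.13%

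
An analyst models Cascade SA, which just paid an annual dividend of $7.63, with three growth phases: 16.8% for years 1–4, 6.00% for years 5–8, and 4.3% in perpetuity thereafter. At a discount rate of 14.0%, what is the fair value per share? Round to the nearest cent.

Three-stage DDM. Project D₁…D_8; terminal Gordon value at t=8 with g = 0.043; discount at r = 0.14.
D_1 = 8.9118
D_2 = 10.4090
D_3 = 12.1577
D_4 = 14.2002
D_5 = 15.0523
D_6 = 15.9554
D_7 = 16.9127
D_8 = 17.9275
TV_8 = 18.6984/(0.14−0.043) = 192.7667
P₀ = Σ Dₜ/(1+r)ᵗ + TV_8/(1+r)^8 = 128.1471

$128.15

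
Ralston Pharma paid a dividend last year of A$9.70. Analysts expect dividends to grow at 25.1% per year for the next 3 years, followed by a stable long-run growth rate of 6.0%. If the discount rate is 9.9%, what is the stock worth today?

A$426.78

Two-stage DDM. Project D₁…D_3 at 0.251, terminal growth 0.06, discount at r = 0.099.
D_1 = 12.1347
D_2 = 15.1805
D_3 = 18.9908
Terminal value at t=3: TV = D_4/(r−g) = 20.1303/(0.099−0.06) = 516.1607
P₀ = 12.1347/(1+0.099)^1 + 15.1805/(1+0.099)^2 + 18.9908/(1+0.099)^3 + 516.1607/(1+0.099)^3 = 426.7761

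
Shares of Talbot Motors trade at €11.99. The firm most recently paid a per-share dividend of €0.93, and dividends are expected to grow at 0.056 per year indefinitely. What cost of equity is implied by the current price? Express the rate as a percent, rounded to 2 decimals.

13.79%

Rearranging the constant-growth DDM: r = D₁/P₀ + g.
D₁ = 0.93 × (1 + 0.056) = 0.9821.
r = 0.9821 / 11.99 + 0.056 = 0.08191 + 0.056 = 0.13791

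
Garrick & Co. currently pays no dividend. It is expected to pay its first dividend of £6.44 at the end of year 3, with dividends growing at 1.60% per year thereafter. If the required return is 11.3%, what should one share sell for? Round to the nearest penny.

Deferred-dividend DDM. At t=2 the remaining stream is a growing perpetuity with first payment D_3 = 6.44.
V_2 = D_3/(r−g) = 6.44/(0.113−0.016) = 66.3918
P₀ = V_2/(1+r)^2 = 66.3918/(1+0.113)^2 = 53.5949

£53.59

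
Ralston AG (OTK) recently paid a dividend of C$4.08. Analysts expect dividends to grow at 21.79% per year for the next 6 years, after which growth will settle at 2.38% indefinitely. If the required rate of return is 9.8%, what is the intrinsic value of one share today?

C$140.58

Two-stage DDM. Project D₁…D_6 at 0.2179, terminal growth 0.0238, discount at r = 0.098.
D_1 = 4.9690
D_2 = 6.0518
D_3 = 7.3705
D_4 = 8.9765
D_5 = 10.9325
D_6 = 13.3147
Terminal value at t=6: TV = D_7/(r−g) = 13.6315/(0.098−0.0238) = 183.7135
P₀ = 4.9690/(1+0.098)^1 + 6.0518/(1+0.098)^2 + 7.3705/(1+0.098)^3 + 8.9765/(1+0.098)^4 + 10.9325/(1+0.098)^5 + 13.3147/(1+0.098)^6 + 183.7135/(1+0.098)^6 = 140.5775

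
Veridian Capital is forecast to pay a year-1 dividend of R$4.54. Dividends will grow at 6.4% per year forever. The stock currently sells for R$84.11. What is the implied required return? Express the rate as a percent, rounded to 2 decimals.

11.80%

Rearranging the constant-growth DDM: r = D₁/P₀ + g.
r = 4.5400 / 84.11 + 0.064 = 0.05398 + 0.064 = 0.11798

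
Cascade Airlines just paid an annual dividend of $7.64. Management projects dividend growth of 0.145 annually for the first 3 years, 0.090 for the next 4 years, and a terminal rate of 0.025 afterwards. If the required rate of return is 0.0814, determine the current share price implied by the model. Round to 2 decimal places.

$232.85

Three-stage DDM. Project D₁…D_7; terminal Gordon value at t=7 with g = 0.025; discount at r = 0.0814.
D_1 = 8.7478
D_2 = 10.0162
D_3 = 11.4686
D_4 = 12.5008
D_5 = 13.6258
D_6 = 14.8521
D_7 = 16.1888
TV_7 = 16.5936/(0.0814−0.025) = 294.2121
P₀ = Σ Dₜ/(1+r)ᵗ + TV_7/(1+r)^7 = 232.8457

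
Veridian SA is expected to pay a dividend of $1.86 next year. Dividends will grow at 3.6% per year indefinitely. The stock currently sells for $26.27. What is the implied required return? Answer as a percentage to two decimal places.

Rearranging the constant-growth DDM: r = D₁/P₀ + g.
r = 1.8600 / 26.27 + 0.036 = 0.07080 + 0.036 = 0.10680

10.68%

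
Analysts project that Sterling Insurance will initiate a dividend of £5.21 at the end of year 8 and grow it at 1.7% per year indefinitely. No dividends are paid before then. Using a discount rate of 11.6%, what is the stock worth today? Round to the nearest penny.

Deferred-dividend DDM. At t=7 the remaining stream is a growing perpetuity with first payment D_8 = 5.21.
V_7 = D_8/(r−g) = 5.21/(0.116−0.017) = 52.6263
P₀ = V_7/(1+r)^7 = 52.6263/(1+0.116)^7 = 24.4092

£24.41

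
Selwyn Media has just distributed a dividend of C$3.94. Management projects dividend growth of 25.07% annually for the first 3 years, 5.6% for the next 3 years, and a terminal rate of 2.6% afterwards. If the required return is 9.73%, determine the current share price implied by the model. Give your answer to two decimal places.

Three-stage DDM. Project D₁…D_6; terminal Gordon value at t=6 with g = 0.026; discount at r = 0.0973.
D_1 = 4.9278
D_2 = 6.1631
D_3 = 7.7082
D_4 = 8.1399
D_5 = 8.5957
D_6 = 9.0771
TV_6 = 9.3131/(0.0973−0.026) = 130.6187
P₀ = Σ Dₜ/(1+r)ᵗ + TV_6/(1+r)^6 = 106.4874

C$106.49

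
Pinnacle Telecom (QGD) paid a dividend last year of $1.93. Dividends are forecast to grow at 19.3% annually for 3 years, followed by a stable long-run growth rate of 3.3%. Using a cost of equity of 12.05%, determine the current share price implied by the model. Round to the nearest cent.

Two-stage DDM. Project D₁…D_3 at 0.193, terminal growth 0.033, discount at r = 0.1205.
D_1 = 2.3025
D_2 = 2.7469
D_3 = 3.2770
Terminal value at t=3: TV = D_4/(r−g) = 3.3852/(0.1205−0.033) = 38.6875
P₀ = 2.3025/(1+0.1205)^1 + 2.7469/(1+0.1205)^2 + 3.2770/(1+0.1205)^3 + 38.6875/(1+0.1205)^3 = 34.0723

$34.07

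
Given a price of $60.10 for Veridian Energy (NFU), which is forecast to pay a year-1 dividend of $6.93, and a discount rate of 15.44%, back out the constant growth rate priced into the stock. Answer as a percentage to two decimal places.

3.91%

From P₀ = D₁/(r − g), the implied growth is g = r − D₁/P₀.
g = 0.1544 − 6.93/60.10 = 0.1544 − 0.11531 = 0.03909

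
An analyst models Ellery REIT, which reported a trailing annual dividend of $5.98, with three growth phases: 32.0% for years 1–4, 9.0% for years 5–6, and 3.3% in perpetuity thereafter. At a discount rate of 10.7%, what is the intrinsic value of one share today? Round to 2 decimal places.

$225.10

Three-stage DDM. Project D₁…D_6; terminal Gordon value at t=6 with g = 0.033; discount at r = 0.107.
D_1 = 7.8936
D_2 = 10.4196
D_3 = 13.7538
D_4 = 18.1550
D_5 = 19.7890
D_6 = 21.5700
TV_6 = 22.2818/(0.107−0.033) = 301.1054
P₀ = Σ Dₜ/(1+r)ᵗ + TV_6/(1+r)^6 = 225.1048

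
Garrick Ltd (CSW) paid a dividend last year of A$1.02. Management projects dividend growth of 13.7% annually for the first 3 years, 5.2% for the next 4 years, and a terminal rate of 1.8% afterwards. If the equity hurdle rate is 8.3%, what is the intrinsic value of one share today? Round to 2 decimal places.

Three-stage DDM. Project D₁…D_7; terminal Gordon value at t=7 with g = 0.018; discount at r = 0.083.
D_1 = 1.1597
D_2 = 1.3186
D_3 = 1.4993
D_4 = 1.5772
D_5 = 1.6593
D_6 = 1.7455
D_7 = 1.8363
TV_7 = 1.8694/(0.083−0.018) = 28.7593
P₀ = Σ Dₜ/(1+r)ᵗ + TV_7/(1+r)^7 = 24.2264

A$24.23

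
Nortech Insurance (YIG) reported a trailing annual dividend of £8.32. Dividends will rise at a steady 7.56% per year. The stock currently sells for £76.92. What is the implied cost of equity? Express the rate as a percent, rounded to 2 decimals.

Rearranging the constant-growth DDM: r = D₁/P₀ + g.
D₁ = 8.32 × (1 + 0.0756) = 8.9490.
r = 8.9490 / 76.92 + 0.0756 = 0.11634 + 0.0756 = 0.19194

19.19%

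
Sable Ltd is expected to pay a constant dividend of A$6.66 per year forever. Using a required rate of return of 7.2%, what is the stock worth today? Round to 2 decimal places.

A$92.50

Zero-growth DDM (perpetuity): P₀ = D/r = 6.66 / 0.072 = 92.5000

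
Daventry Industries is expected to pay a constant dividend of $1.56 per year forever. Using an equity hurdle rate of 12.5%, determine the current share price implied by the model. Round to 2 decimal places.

$12.48

Zero-growth DDM (perpetuity): P₀ = D/r = 1.56 / 0.125 = 12.4800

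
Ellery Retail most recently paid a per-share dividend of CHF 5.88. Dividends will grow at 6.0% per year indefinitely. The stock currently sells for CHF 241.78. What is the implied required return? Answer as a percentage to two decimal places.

Rearranging the constant-growth DDM: r = D₁/P₀ + g.
D₁ = 5.88 × (1 + 0.06) = 6.2328.
r = 6.2328 / 241.78 + 0.06 = 0.02578 + 0.06 = 0.08578

8.58%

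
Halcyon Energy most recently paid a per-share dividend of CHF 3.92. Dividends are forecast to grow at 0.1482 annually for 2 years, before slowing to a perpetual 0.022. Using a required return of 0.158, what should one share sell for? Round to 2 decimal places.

CHF 36.70

Two-stage DDM. Project D₁…D_2 at 0.1482, terminal growth 0.022, discount at r = 0.158.
D_1 = 4.5009
D_2 = 5.1680
Terminal value at t=2: TV = D_3/(r−g) = 5.2817/(0.158−0.022) = 38.8359
P₀ = 4.5009/(1+0.158)^1 + 5.1680/(1+0.158)^2 + 38.8359/(1+0.158)^2 = 36.7019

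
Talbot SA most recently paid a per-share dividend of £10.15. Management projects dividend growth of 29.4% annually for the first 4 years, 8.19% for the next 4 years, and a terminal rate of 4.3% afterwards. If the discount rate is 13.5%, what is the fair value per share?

£278.39

Three-stage DDM. Project D₁…D_8; terminal Gordon value at t=8 with g = 0.043; discount at r = 0.135.
D_1 = 13.1341
D_2 = 16.9955
D_3 = 21.9922
D_4 = 28.4579
D_5 = 30.7886
D_6 = 33.3102
D_7 = 36.0383
D_8 = 38.9899
TV_8 = 40.6664/(0.135−0.043) = 442.0263
P₀ = Σ Dₜ/(1+r)ᵗ + TV_8/(1+r)^8 = 278.3935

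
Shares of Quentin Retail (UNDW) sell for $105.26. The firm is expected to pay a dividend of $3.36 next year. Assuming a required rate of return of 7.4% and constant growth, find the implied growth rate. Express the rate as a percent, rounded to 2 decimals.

From P₀ = D₁/(r − g), the implied growth is g = r − D₁/P₀.
g = 0.074 − 3.36/105.26 = 0.074 − 0.03192 = 0.04208

4.21%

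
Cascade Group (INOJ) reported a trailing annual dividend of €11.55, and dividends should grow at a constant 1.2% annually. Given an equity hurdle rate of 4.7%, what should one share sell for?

Gordon growth model: P₀ = D₁/(r − g). D₁ = 11.55 × (1 + 0.012) = 11.6886.
P₀ = 11.6886 / (0.047 − 0.012) = 11.6886 / 0.035 = 333.9600

€333.96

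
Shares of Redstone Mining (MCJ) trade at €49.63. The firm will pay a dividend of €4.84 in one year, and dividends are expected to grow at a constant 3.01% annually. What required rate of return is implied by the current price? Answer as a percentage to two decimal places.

Rearranging the constant-growth DDM: r = D₁/P₀ + g.
r = 4.8400 / 49.63 + 0.0301 = 0.09752 + 0.0301 = 0.12762

12.76%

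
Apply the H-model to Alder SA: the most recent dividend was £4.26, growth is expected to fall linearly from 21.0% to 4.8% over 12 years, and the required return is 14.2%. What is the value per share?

H-model: P₀ = D₀[(1+g_L) + H(g_S−g_L)]/(r−g_L), with H = 12/2 = 6.
P₀ = 4.26 × [(1+0.048) + 6×(0.21−0.048)] / (0.142−0.048)
   = 4.26 × 2.0200 / 0.094 = 91.5447

£91.54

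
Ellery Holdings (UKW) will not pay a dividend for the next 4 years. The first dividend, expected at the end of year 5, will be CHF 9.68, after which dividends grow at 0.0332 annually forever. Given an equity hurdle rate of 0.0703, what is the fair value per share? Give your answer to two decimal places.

CHF 198.83

Deferred-dividend DDM. At t=4 the remaining stream is a growing perpetuity with first payment D_5 = 9.68.
V_4 = D_5/(r−g) = 9.68/(0.0703−0.0332) = 260.9164
P₀ = V_4/(1+r)^4 = 260.9164/(1+0.0703)^4 = 198.8288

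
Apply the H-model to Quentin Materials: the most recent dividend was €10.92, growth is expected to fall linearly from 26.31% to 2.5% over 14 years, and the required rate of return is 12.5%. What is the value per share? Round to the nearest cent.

€293.93

H-model: P₀ = D₀[(1+g_L) + H(g_S−g_L)]/(r−g_L), with H = 14/2 = 7.
P₀ = 10.92 × [(1+0.025) + 7×(0.2631−0.025)] / (0.125−0.025)
   = 10.92 × 2.6917 / 0.1 = 293.9336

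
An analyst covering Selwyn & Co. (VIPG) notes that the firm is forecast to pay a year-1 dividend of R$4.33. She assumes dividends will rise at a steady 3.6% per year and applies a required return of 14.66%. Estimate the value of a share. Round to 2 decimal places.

Gordon growth model: P₀ = D₁/(r − g), with D₁ = 4.33 given directly.
P₀ = 4.3300 / (0.1466 − 0.036) = 4.3300 / 0.1106 = 39.1501

R$39.15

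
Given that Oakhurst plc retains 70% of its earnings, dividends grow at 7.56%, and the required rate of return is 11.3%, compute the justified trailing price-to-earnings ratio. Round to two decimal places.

8.63

Payout ratio b = 1 − 0.70 = 0.30.
Justified trailing P/E = b(1+g)/(r−g) = 0.30×(1+0.0756)/(0.113−0.0756) = 8.6278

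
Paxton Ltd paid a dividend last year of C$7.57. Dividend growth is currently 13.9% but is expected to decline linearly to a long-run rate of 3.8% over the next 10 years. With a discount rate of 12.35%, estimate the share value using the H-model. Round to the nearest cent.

H-model: P₀ = D₀[(1+g_L) + H(g_S−g_L)]/(r−g_L), with H = 10/2 = 5.
P₀ = 7.57 × [(1+0.038) + 5×(0.139−0.038)] / (0.1235−0.038)
   = 7.57 × 1.5430 / 0.0855 = 136.6142

C$136.61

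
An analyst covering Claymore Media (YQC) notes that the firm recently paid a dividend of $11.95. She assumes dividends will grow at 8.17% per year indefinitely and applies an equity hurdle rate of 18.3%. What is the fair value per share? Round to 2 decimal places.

Gordon growth model: P₀ = D₁/(r − g). D₁ = 11.95 × (1 + 0.0817) = 12.9263.
P₀ = 12.9263 / (0.183 − 0.0817) = 12.9263 / 0.1013 = 127.6043

$127.60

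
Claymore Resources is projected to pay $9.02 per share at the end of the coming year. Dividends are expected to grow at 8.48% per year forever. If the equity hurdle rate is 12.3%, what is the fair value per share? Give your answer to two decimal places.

$236.13

Gordon growth model: P₀ = D₁/(r − g), with D₁ = 9.02 given directly.
P₀ = 9.0200 / (0.123 − 0.0848) = 9.0200 / 0.0382 = 236.1257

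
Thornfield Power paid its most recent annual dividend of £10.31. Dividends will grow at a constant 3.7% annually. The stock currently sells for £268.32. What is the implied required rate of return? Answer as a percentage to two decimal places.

Rearranging the constant-growth DDM: r = D₁/P₀ + g.
D₁ = 10.31 × (1 + 0.037) = 10.6915.
r = 10.6915 / 268.32 + 0.037 = 0.03985 + 0.037 = 0.07685

7.68%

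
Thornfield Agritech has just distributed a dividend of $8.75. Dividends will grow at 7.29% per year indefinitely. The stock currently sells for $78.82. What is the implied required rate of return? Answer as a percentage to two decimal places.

19.20%

Rearranging the constant-growth DDM: r = D₁/P₀ + g.
D₁ = 8.75 × (1 + 0.0729) = 9.3879.
r = 9.3879 / 78.82 + 0.0729 = 0.11911 + 0.0729 = 0.19201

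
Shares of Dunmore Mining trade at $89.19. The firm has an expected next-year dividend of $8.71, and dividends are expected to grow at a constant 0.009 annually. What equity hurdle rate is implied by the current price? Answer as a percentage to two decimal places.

10.67%

Rearranging the constant-growth DDM: r = D₁/P₀ + g.
r = 8.7100 / 89.19 + 0.009 = 0.09766 + 0.009 = 0.10666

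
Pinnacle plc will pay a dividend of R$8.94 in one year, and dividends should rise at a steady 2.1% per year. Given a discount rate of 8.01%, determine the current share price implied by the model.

Gordon growth model: P₀ = D₁/(r − g), with D₁ = 8.94 given directly.
P₀ = 8.9400 / (0.0801 − 0.021) = 8.9400 / 0.0591 = 151.2690

R$151.27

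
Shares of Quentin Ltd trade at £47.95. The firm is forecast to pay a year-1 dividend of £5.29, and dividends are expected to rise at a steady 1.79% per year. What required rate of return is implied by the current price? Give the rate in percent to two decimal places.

Rearranging the constant-growth DDM: r = D₁/P₀ + g.
r = 5.2900 / 47.95 + 0.0179 = 0.11032 + 0.0179 = 0.12822

12.82%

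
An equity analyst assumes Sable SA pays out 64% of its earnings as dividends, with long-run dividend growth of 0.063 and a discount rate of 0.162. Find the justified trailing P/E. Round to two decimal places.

6.87

Justified trailing P/E = b(1+g)/(r−g) = 0.64×(1+0.063)/(0.162−0.063) = 6.8719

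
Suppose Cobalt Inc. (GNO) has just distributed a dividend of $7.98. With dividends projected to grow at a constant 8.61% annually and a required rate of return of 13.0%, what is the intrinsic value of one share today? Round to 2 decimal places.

Gordon growth model: P₀ = D₁/(r − g). D₁ = 7.98 × (1 + 0.0861) = 8.6671.
P₀ = 8.6671 / (0.13 − 0.0861) = 8.6671 / 0.0439 = 197.4277

$197.43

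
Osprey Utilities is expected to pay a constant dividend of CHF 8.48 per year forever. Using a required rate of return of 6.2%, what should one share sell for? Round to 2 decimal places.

Zero-growth DDM (perpetuity): P₀ = D/r = 8.48 / 0.062 = 136.7742

CHF 136.77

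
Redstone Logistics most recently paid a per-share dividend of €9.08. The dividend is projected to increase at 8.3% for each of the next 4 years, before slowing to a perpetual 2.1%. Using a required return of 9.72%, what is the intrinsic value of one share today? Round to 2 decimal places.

€150.65

Two-stage DDM. Project D₁…D_4 at 0.083, terminal growth 0.021, discount at r = 0.0972.
D_1 = 9.8336
D_2 = 10.6498
D_3 = 11.5338
D_4 = 12.4911
Terminal value at t=4: TV = D_5/(r−g) = 12.7534/(0.0972−0.021) = 167.3672
P₀ = 9.8336/(1+0.0972)^1 + 10.6498/(1+0.0972)^2 + 11.5338/(1+0.0972)^3 + 12.4911/(1+0.0972)^4 + 167.3672/(1+0.0972)^4 = 150.6454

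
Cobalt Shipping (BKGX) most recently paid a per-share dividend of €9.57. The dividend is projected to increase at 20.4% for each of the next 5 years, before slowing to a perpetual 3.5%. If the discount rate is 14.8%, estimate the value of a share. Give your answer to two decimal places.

Two-stage DDM. Project D₁…D_5 at 0.204, terminal growth 0.035, discount at r = 0.148.
D_1 = 11.5223
D_2 = 13.8728
D_3 = 16.7029
D_4 = 20.1103
D_5 = 24.2128
Terminal value at t=5: TV = D_6/(r−g) = 25.0602/(0.148−0.035) = 221.7718
P₀ = 11.5223/(1+0.148)^1 + 13.8728/(1+0.148)^2 + 16.7029/(1+0.148)^3 + 20.1103/(1+0.148)^4 + 24.2128/(1+0.148)^5 + 221.7718/(1+0.148)^5 = 166.5484

€166.55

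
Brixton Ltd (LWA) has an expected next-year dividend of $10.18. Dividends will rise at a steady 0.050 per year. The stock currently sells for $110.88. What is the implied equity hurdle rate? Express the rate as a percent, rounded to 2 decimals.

Rearranging the constant-growth DDM: r = D₁/P₀ + g.
r = 10.1800 / 110.88 + 0.05 = 0.09181 + 0.05 = 0.14181

14.18%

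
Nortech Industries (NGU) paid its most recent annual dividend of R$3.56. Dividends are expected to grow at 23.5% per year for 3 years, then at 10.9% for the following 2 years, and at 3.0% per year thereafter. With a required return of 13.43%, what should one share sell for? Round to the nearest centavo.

Three-stage DDM. Project D₁…D_5; terminal Gordon value at t=5 with g = 0.03; discount at r = 0.1343.
D_1 = 4.3966
D_2 = 5.4298
D_3 = 6.7058
D_4 = 7.4367
D_5 = 8.2473
TV_5 = 8.4948/(0.1343−0.03) = 81.4455
P₀ = Σ Dₜ/(1+r)ᵗ + TV_5/(1+r)^5 = 64.9492

R$64.95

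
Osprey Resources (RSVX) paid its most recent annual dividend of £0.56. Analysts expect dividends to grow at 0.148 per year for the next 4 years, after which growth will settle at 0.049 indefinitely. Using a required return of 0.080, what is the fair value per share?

£26.81

Two-stage DDM. Project D₁…D_4 at 0.148, terminal growth 0.049, discount at r = 0.08.
D_1 = 0.6429
D_2 = 0.7380
D_3 = 0.8473
D_4 = 0.9726
Terminal value at t=4: TV = D_5/(r−g) = 1.0203/(0.08−0.049) = 32.9131
P₀ = 0.6429/(1+0.08)^1 + 0.7380/(1+0.08)^2 + 0.8473/(1+0.08)^3 + 0.9726/(1+0.08)^4 + 32.9131/(1+0.08)^4 = 26.8076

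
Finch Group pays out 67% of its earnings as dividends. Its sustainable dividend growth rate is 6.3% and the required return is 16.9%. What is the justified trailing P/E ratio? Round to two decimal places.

6.72

Justified trailing P/E = b(1+g)/(r−g) = 0.67×(1+0.063)/(0.169−0.063) = 6.7190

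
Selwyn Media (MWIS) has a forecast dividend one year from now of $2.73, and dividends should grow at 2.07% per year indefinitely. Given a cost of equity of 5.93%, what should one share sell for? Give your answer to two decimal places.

$70.73

Gordon growth model: P₀ = D₁/(r − g), with D₁ = 2.73 given directly.
P₀ = 2.7300 / (0.0593 − 0.0207) = 2.7300 / 0.0386 = 70.7254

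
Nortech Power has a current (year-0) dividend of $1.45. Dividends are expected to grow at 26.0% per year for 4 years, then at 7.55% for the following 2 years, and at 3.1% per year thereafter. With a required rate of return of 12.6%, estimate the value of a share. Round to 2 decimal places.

Three-stage DDM. Project D₁…D_6; terminal Gordon value at t=6 with g = 0.031; discount at r = 0.126.
D_1 = 1.8270
D_2 = 2.3020
D_3 = 2.9005
D_4 = 3.6547
D_5 = 3.9306
D_6 = 4.2274
TV_6 = 4.3584/(0.126−0.031) = 45.8782
P₀ = Σ Dₜ/(1+r)ᵗ + TV_6/(1+r)^6 = 34.4991

$34.50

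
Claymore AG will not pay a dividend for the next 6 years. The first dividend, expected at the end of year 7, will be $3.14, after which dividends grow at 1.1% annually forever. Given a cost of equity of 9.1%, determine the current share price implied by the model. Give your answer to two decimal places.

$23.28

Deferred-dividend DDM. At t=6 the remaining stream is a growing perpetuity with first payment D_7 = 3.14.
V_6 = D_7/(r−g) = 3.14/(0.091−0.011) = 39.2500
P₀ = V_6/(1+r)^6 = 39.2500/(1+0.091)^6 = 23.2751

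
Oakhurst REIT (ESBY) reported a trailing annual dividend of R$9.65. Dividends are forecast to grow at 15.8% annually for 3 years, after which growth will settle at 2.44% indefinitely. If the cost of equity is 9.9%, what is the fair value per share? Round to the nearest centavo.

Two-stage DDM. Project D₁…D_3 at 0.158, terminal growth 0.0244, discount at r = 0.099.
D_1 = 11.1747
D_2 = 12.9403
D_3 = 14.9849
Terminal value at t=3: TV = D_4/(r−g) = 15.3505/(0.099−0.0244) = 205.7708
P₀ = 11.1747/(1+0.099)^1 + 12.9403/(1+0.099)^2 + 14.9849/(1+0.099)^3 + 205.7708/(1+0.099)^3 = 187.1922

R$187.19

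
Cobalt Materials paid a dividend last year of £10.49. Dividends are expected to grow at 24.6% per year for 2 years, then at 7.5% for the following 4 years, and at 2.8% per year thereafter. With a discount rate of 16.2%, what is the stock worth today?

£130.96

Three-stage DDM. Project D₁…D_6; terminal Gordon value at t=6 with g = 0.028; discount at r = 0.162.
D_1 = 13.0705
D_2 = 16.2859
D_3 = 17.5073
D_4 = 18.8204
D_5 = 20.2319
D_6 = 21.7493
TV_6 = 22.3583/(0.162−0.028) = 166.8529
P₀ = Σ Dₜ/(1+r)ᵗ + TV_6/(1+r)^6 = 130.9555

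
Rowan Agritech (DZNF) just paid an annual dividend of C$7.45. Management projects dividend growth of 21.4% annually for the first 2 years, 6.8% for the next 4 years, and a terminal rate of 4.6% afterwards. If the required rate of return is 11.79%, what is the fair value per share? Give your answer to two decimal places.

C$154.75

Three-stage DDM. Project D₁…D_6; terminal Gordon value at t=6 with g = 0.046; discount at r = 0.1179.
D_1 = 9.0443
D_2 = 10.9798
D_3 = 11.7264
D_4 = 12.5238
D_5 = 13.3754
D_6 = 14.2849
TV_6 = 14.9421/(0.1179−0.046) = 207.8172
P₀ = Σ Dₜ/(1+r)ᵗ + TV_6/(1+r)^6 = 154.7484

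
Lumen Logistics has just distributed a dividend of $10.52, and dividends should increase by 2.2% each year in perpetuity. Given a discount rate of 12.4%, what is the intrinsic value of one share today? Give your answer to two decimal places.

Gordon growth model: P₀ = D₁/(r − g). D₁ = 10.52 × (1 + 0.022) = 10.7514.
P₀ = 10.7514 / (0.124 − 0.022) = 10.7514 / 0.102 = 105.4063

$105.41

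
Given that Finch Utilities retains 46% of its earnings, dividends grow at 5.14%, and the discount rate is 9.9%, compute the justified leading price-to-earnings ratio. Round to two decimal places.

11.34

Payout ratio b = 1 − 0.46 = 0.54.
Justified leading P/E = b/(r−g) = 0.54/(0.099−0.0514) = 11.3445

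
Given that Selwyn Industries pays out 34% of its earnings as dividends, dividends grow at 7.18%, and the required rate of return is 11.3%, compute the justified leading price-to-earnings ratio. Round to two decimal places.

Justified leading P/E = b/(r−g) = 0.34/(0.113−0.0718) = 8.2524

8.25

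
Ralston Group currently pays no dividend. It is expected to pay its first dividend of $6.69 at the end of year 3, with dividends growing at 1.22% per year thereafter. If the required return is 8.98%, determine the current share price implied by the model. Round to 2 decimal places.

$72.59

Deferred-dividend DDM. At t=2 the remaining stream is a growing perpetuity with first payment D_3 = 6.69.
V_2 = D_3/(r−g) = 6.69/(0.0898−0.0122) = 86.2113
P₀ = V_2/(1+r)^2 = 86.2113/(1+0.0898)^2 = 72.5890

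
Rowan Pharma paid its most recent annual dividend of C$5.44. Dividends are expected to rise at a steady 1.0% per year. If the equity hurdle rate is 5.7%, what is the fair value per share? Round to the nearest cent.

Gordon growth model: P₀ = D₁/(r − g). D₁ = 5.44 × (1 + 0.01) = 5.4944.
P₀ = 5.4944 / (0.057 − 0.01) = 5.4944 / 0.047 = 116.9021

C$116.90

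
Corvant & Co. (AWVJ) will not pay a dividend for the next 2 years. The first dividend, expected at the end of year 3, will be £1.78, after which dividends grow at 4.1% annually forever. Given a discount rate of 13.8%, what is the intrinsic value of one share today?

Deferred-dividend DDM. At t=2 the remaining stream is a growing perpetuity with first payment D_3 = 1.78.
V_2 = D_3/(r−g) = 1.78/(0.138−0.041) = 18.3505
P₀ = V_2/(1+r)^2 = 18.3505/(1+0.138)^2 = 14.1698

£14.17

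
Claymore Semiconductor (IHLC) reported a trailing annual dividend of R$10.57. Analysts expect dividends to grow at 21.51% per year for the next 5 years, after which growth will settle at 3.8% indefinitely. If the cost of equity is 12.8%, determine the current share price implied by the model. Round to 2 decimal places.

Two-stage DDM. Project D₁…D_5 at 0.2151, terminal growth 0.038, discount at r = 0.128.
D_1 = 12.8436
D_2 = 15.6063
D_3 = 18.9632
D_4 = 23.0422
D_5 = 27.9985
Terminal value at t=5: TV = D_6/(r−g) = 29.0625/(0.128−0.038) = 322.9163
P₀ = 12.8436/(1+0.128)^1 + 15.6063/(1+0.128)^2 + 18.9632/(1+0.128)^3 + 23.0422/(1+0.128)^4 + 27.9985/(1+0.128)^5 + 322.9163/(1+0.128)^5 = 243.2537

R$243.25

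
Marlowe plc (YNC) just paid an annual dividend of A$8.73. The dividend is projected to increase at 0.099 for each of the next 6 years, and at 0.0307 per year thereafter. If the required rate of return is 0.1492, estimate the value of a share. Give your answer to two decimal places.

Two-stage DDM. Project D₁…D_6 at 0.099, terminal growth 0.0307, discount at r = 0.1492.
D_1 = 9.5943
D_2 = 10.5441
D_3 = 11.5880
D_4 = 12.7352
D_5 = 13.9960
D_6 = 15.3816
Terminal value at t=6: TV = D_7/(r−g) = 15.8538/(0.1492−0.0307) = 133.7871
P₀ = 9.5943/(1+0.1492)^1 + 10.5441/(1+0.1492)^2 + 11.5880/(1+0.1492)^3 + 12.7352/(1+0.1492)^4 + 13.9960/(1+0.1492)^5 + 15.3816/(1+0.1492)^6 + 133.7871/(1+0.1492)^6 = 103.0118

A$103.01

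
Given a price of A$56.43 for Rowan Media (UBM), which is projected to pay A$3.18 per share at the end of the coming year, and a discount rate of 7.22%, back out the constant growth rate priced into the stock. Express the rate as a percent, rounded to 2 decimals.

From P₀ = D₁/(r − g), the implied growth is g = r − D₁/P₀.
g = 0.0722 − 3.18/56.43 = 0.0722 − 0.05635 = 0.01585

1.58%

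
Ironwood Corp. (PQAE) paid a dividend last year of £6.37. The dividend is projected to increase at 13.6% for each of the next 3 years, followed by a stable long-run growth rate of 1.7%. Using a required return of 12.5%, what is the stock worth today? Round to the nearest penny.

Two-stage DDM. Project D₁…D_3 at 0.136, terminal growth 0.017, discount at r = 0.125.
D_1 = 7.2363
D_2 = 8.2205
D_3 = 9.3384
Terminal value at t=3: TV = D_4/(r−g) = 9.4972/(0.125−0.017) = 87.9370
P₀ = 7.2363/(1+0.125)^1 + 8.2205/(1+0.125)^2 + 9.3384/(1+0.125)^3 + 87.9370/(1+0.125)^3 = 81.2471

£81.25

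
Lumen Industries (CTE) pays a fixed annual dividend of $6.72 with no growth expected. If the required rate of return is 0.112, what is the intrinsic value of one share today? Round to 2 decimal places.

$60.00

Zero-growth DDM (perpetuity): P₀ = D/r = 6.72 / 0.112 = 60.0000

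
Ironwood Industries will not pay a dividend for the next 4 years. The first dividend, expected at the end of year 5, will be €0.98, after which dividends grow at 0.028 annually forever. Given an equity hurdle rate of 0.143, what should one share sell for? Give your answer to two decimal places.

Deferred-dividend DDM. At t=4 the remaining stream is a growing perpetuity with first payment D_5 = 0.98.
V_4 = D_5/(r−g) = 0.98/(0.143−0.028) = 8.5217
P₀ = V_4/(1+r)^4 = 8.5217/(1+0.143)^4 = 4.9928

€4.99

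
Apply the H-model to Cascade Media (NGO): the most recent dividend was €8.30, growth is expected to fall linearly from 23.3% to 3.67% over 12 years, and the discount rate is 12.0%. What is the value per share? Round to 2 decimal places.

€220.65

H-model: P₀ = D₀[(1+g_L) + H(g_S−g_L)]/(r−g_L), with H = 12/2 = 6.
P₀ = 8.30 × [(1+0.0367) + 6×(0.233−0.0367)] / (0.12−0.0367)
   = 8.30 × 2.2145 / 0.0833 = 220.6525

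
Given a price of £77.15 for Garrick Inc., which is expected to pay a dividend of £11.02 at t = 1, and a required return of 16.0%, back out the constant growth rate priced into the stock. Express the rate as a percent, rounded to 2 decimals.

From P₀ = D₁/(r − g), the implied growth is g = r − D₁/P₀.
g = 0.16 − 11.02/77.15 = 0.16 − 0.14284 = 0.01716

1.72%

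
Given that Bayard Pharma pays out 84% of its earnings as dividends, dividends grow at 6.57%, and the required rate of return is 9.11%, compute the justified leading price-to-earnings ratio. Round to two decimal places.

33.07

Justified leading P/E = b/(r−g) = 0.84/(0.0911−0.0657) = 33.0709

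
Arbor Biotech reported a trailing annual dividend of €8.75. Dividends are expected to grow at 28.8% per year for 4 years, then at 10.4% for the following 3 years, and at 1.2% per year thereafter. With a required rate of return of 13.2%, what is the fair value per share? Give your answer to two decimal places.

Three-stage DDM. Project D₁…D_7; terminal Gordon value at t=7 with g = 0.012; discount at r = 0.132.
D_1 = 11.2700
D_2 = 14.5158
D_3 = 18.6963
D_4 = 24.0808
D_5 = 26.5852
D_6 = 29.3501
D_7 = 32.4025
TV_7 = 32.7913/(0.132−0.012) = 273.2612
P₀ = Σ Dₜ/(1+r)ᵗ + TV_7/(1+r)^7 = 205.4160

€205.42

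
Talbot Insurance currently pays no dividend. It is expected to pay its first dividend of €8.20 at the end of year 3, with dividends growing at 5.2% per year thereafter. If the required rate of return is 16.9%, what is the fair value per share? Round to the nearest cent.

Deferred-dividend DDM. At t=2 the remaining stream is a growing perpetuity with first payment D_3 = 8.20.
V_2 = D_3/(r−g) = 8.20/(0.169−0.052) = 70.0855
P₀ = V_2/(1+r)^2 = 70.0855/(1+0.169)^2 = 51.2860

€51.29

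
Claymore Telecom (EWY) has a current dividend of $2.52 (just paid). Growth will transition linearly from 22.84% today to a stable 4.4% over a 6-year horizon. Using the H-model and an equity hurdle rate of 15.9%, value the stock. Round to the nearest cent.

H-model: P₀ = D₀[(1+g_L) + H(g_S−g_L)]/(r−g_L), with H = 6/2 = 3.
P₀ = 2.52 × [(1+0.044) + 3×(0.2284−0.044)] / (0.159−0.044)
   = 2.52 × 1.5972 / 0.115 = 34.9995

$35.00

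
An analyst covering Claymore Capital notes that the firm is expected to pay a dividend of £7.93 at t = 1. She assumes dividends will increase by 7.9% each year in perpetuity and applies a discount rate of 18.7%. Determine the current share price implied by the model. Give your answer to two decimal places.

£73.43

Gordon growth model: P₀ = D₁/(r − g), with D₁ = 7.93 given directly.
P₀ = 7.9300 / (0.187 − 0.079) = 7.9300 / 0.108 = 73.4259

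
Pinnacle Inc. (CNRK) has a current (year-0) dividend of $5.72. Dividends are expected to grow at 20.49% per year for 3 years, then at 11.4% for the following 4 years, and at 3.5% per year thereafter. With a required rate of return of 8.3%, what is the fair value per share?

$245.30

Three-stage DDM. Project D₁…D_7; terminal Gordon value at t=7 with g = 0.035; discount at r = 0.083.
D_1 = 6.8920
D_2 = 8.3042
D_3 = 10.0057
D_4 = 11.1464
D_5 = 12.4171
D_6 = 13.8326
D_7 = 15.4095
TV_7 = 15.9489/(0.083−0.035) = 332.2683
P₀ = Σ Dₜ/(1+r)ᵗ + TV_7/(1+r)^7 = 245.2965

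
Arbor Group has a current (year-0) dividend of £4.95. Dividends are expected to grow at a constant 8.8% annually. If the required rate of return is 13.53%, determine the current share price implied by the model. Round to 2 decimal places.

£113.86

Gordon growth model: P₀ = D₁/(r − g). D₁ = 4.95 × (1 + 0.088) = 5.3856.
P₀ = 5.3856 / (0.1353 − 0.088) = 5.3856 / 0.0473 = 113.8605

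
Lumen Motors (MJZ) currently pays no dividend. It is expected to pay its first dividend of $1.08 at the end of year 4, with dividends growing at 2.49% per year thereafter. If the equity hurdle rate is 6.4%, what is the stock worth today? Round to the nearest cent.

Deferred-dividend DDM. At t=3 the remaining stream is a growing perpetuity with first payment D_4 = 1.08.
V_3 = D_4/(r−g) = 1.08/(0.064−0.0249) = 27.6215
P₀ = V_3/(1+r)^3 = 27.6215/(1+0.064)^3 = 22.9310

$22.93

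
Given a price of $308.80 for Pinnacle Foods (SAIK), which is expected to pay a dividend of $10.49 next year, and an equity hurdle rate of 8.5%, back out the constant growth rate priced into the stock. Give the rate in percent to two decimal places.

From P₀ = D₁/(r − g), the implied growth is g = r − D₁/P₀.
g = 0.085 − 10.49/308.80 = 0.085 − 0.03397 = 0.05103

5.10%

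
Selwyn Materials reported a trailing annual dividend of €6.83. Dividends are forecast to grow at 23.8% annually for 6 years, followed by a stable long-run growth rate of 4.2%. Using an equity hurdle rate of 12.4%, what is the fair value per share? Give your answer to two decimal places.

€213.20

Two-stage DDM. Project D₁…D_6 at 0.238, terminal growth 0.042, discount at r = 0.124.
D_1 = 8.4555
D_2 = 10.4680
D_3 = 12.9593
D_4 = 16.0437
D_5 = 19.8620
D_6 = 24.5892
Terminal value at t=6: TV = D_7/(r−g) = 25.6220/(0.124−0.042) = 312.4629
P₀ = 8.4555/(1+0.124)^1 + 10.4680/(1+0.124)^2 + 12.9593/(1+0.124)^3 + 16.0437/(1+0.124)^4 + 19.8620/(1+0.124)^5 + 24.5892/(1+0.124)^6 + 312.4629/(1+0.124)^6 = 213.2045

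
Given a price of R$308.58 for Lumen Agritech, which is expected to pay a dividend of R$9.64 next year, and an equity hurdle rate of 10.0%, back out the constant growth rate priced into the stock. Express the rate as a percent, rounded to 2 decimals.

6.88%

From P₀ = D₁/(r − g), the implied growth is g = r − D₁/P₀.
g = 0.1 − 9.64/308.58 = 0.1 − 0.03124 = 0.06876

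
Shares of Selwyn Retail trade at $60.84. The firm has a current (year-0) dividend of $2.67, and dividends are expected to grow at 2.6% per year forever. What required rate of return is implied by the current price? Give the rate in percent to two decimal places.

Rearranging the constant-growth DDM: r = D₁/P₀ + g.
D₁ = 2.67 × (1 + 0.026) = 2.7394.
r = 2.7394 / 60.84 + 0.026 = 0.04503 + 0.026 = 0.07103

7.10%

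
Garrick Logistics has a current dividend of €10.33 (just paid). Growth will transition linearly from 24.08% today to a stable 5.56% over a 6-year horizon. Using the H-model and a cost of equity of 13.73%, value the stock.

H-model: P₀ = D₀[(1+g_L) + H(g_S−g_L)]/(r−g_L), with H = 6/2 = 3.
P₀ = 10.33 × [(1+0.0556) + 3×(0.2408−0.0556)] / (0.1373−0.0556)
   = 10.33 × 1.6112 / 0.0817 = 203.7172

€203.72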